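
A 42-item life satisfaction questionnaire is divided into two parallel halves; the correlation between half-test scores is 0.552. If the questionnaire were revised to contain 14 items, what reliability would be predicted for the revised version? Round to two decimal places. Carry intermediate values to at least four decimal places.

Spearman-Brown correction (n = 2): r_full = 2·0.552/(1 + 0.552) = 0.7113
Length factor from 42 to 14 items: n = 14/42 = 0.3333
r_new = n·r_full / (1 + (n − 1)·r_full) = 0.2371 / 0.5258 ≈ 0.4509

0.45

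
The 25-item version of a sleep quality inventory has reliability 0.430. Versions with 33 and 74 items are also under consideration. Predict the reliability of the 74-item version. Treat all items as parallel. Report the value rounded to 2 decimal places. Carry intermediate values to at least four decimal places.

0.69

The 33-item form is not needed; work directly from the 25-item form with n = 74/25 = 2.9600.
r_{74} = n·r / (1 + (n − 1)·r) = 1.2728 / 1.8428 ≈ 0.6907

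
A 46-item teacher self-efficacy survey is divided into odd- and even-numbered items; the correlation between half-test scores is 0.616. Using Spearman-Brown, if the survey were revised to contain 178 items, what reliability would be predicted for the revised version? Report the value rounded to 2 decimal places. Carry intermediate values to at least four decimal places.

Full-test reliability from the split-half r: r_full = 2(0.616)/(1 + 0.616) = 0.7624
Length factor from 46 to 178 items: n = 178/46 = 3.8696
r_new = n·r_full / (1 + (n − 1)·r_full) = 2.9502 / 3.1878 ≈ 0.9255

0.93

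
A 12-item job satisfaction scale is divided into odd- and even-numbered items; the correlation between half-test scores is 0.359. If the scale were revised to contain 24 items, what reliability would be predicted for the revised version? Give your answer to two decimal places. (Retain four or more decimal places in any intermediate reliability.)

0.69

Full-test reliability from the split-half r: r_full = 2(0.359)/(1 + 0.359) = 0.5283
Length factor from 12 to 24 items: n = 24/12 = 2.0000
r_new = n·r_full / (1 + (n − 1)·r_full) = 1.0566 / 1.5283 ≈ 0.6914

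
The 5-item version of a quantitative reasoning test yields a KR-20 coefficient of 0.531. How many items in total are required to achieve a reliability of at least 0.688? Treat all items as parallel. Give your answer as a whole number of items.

10

n = 0.688(1 − 0.531) / [0.531(1 − 0.688)]
  = 0.322672 / 0.165672 = 1.9477
So the test needs 1.9477 × 5 ≈ 9.74 items; rounding up, 10.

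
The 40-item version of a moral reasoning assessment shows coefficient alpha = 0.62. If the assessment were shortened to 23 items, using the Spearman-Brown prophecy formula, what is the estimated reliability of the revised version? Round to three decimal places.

The new length is 23/40 = 0.575 times the old.
Spearman-Brown: r_new = n·r / (1 + (n − 1)·r)
r_new = (0.575 × 0.62) / (1 + (0.575 − 1) × 0.62)
r_new = 0.3565 / 0.7365 ≈ 0.4840

0.484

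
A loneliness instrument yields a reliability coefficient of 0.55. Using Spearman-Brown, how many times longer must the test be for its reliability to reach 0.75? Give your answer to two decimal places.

2.45

Invert Spearman-Brown to solve for n:
n = r*(1 − r) / [ r (1 − r*) ]
n = [0.75 × 0.45] / [0.55 × 0.25]
n = 0.3375 / 0.1375 ≈ 2.4545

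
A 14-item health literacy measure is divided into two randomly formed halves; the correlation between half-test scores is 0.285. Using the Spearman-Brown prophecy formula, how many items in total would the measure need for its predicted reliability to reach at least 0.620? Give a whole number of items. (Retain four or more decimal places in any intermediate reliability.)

r_full = 2(0.285)/(1 + 0.285) = 0.4436
Solve Spearman-Brown for n: n = 0.620(1 − 0.4436) / [0.4436(1 − 0.620)] = 2.0465
Items = 2.0465 × 14 ≈ 28.65 → 29

29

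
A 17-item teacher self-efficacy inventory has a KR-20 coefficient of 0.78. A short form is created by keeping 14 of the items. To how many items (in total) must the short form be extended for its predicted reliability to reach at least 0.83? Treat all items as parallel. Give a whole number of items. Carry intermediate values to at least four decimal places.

Short-form reliability: n = 14/17 = 0.8235; r_14 = n·r/(1+(n−1)r) ≈ 0.7449
Length factor from the short form to reach 0.83: n' = 0.83(1 − 0.7449) / [0.7449(1 − 0.83)] ≈ 1.6720
Items = 1.6720 × 14 ≈ 23.41 → 24

24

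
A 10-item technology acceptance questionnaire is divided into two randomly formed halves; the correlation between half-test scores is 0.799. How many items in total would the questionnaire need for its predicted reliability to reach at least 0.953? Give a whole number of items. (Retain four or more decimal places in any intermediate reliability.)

26

Corrected full-test reliability: r_full = 2 × 0.799 / (1 + 0.799) ≈ 0.8883
n = r_tgt(1 − r_full) / [r_full(1 − r_tgt)] = 0.953 × 0.1117 / (0.8883 × 0.047) ≈ 2.5497
Required items = 2.5497 × 10 = 25.50, so 26 items.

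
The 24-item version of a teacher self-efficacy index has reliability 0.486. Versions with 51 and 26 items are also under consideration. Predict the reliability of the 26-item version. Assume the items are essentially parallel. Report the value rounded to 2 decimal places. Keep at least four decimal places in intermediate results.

0.51

Only the ratio of lengths matters: n = 26/24 = 1.0833
r_{26} = n·r / (1 + (n − 1)·r) = 0.5265 / 1.0405 ≈ 0.5060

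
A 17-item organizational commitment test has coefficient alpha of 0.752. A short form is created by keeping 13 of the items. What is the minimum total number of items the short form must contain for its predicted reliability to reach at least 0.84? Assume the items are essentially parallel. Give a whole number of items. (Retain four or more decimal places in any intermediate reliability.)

Short-form reliability: n = 13/17 = 0.7647; r_13 = n·r/(1+(n−1)r) ≈ 0.6987
Length factor from the short form to reach 0.84: n' = 0.84(1 − 0.6987) / [0.6987(1 − 0.84)] ≈ 2.2640
Items = 2.2640 × 13 ≈ 29.43 → 30

30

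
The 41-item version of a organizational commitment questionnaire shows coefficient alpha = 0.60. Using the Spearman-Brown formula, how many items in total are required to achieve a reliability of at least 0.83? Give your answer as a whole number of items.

134

n = 0.83 × (1 − 0.60) / [ 0.60 × (1 − 0.83) ]
n = 0.3320 / 0.1020 ≈ 3.2549
3.2549 × 41 = 133.45 → 134 items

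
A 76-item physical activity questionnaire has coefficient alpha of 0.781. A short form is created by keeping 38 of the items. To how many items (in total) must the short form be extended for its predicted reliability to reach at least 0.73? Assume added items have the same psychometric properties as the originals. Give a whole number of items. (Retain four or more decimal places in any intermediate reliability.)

58

First, r for the 38-item form: n = 38/76 = 0.5000, so r_38 = 0.5000·0.781/(1 + (0.5000 − 1)·0.781) = 0.6407
Length factor from the short form to reach 0.73: n' = 0.73(1 − 0.6407) / [0.6407(1 − 0.73)] ≈ 1.5162
Items = 1.5162 × 38 ≈ 57.62 → 58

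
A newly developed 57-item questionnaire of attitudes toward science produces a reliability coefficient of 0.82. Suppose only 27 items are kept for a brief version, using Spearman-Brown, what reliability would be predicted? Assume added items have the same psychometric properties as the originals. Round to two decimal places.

0.68

The new length is 27/57 = 0.4737 times the old.
r_new = (0.4737 × 0.82) / (1 + (0.4737 − 1) × 0.82)
     = 0.3884 / 0.5684 = 0.6833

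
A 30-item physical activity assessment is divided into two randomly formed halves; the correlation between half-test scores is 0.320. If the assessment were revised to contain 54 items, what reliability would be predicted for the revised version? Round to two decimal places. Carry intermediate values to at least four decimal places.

Spearman-Brown correction (n = 2): r_full = 2·0.320/(1 + 0.320) = 0.4848
Then adjust to 54 items: n = 54/30 = 1.8000
r_new = n·r_full / (1 + (n − 1)·r_full) = 0.8726 / 1.3878 ≈ 0.6288

0.63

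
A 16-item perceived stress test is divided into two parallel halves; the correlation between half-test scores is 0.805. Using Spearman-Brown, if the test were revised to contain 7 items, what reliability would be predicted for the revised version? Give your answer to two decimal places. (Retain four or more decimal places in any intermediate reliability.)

First correct the split-half correlation to full-test reliability: r_full = 2 × 0.805 / (1 + 0.805) ≈ 0.8920
Then adjust to 7 items: n = 7/16 = 0.4375
r_new = n·r_full / (1 + (n − 1)·r_full) = 0.3902 / 0.4982 ≈ 0.7832

0.78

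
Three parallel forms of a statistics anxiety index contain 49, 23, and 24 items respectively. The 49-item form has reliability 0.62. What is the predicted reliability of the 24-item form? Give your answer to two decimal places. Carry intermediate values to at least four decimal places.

0.44

The 23-item form is not needed; work directly from the 49-item form with n = 24/49 = 0.4898.
r_{24} = n·r / (1 + (n − 1)·r) = 0.3037 / 0.6837 ≈ 0.4442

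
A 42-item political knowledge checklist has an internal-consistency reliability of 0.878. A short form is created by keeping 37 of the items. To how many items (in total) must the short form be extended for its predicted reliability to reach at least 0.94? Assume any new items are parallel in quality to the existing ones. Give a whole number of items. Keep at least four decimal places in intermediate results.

92

Short-form reliability: n = 37/42 = 0.8810; r_37 = n·r/(1+(n−1)r) ≈ 0.8638
Length factor from the short form to reach 0.94: n' = 0.94(1 − 0.8638) / [0.8638(1 − 0.94)] ≈ 2.4702
Total items = 2.4702 × 37 = 91.40, rounded up to 92.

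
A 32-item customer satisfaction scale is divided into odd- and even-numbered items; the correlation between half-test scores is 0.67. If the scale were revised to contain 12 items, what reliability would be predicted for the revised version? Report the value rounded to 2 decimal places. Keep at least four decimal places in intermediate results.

0.60

Full-test reliability from the split-half r: r_full = 2(0.67)/(1 + 0.67) = 0.8024
Then adjust to 12 items: n = 12/32 = 0.3750
r_new = n·r_full / (1 + (n − 1)·r_full) = 0.3009 / 0.4985 ≈ 0.6036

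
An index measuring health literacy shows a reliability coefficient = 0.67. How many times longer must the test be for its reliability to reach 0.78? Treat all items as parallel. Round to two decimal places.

1.75

Rearranging the Spearman-Brown formula for n,
n = r_target (1 − r_old) / [ r_old (1 − r_target) ]
n = [0.78 × 0.33] / [0.67 × 0.22]
  = 0.2574 / 0.1474 = 1.7463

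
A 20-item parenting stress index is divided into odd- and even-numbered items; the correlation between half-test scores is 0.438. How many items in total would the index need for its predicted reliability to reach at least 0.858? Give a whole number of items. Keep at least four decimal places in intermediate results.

78

r_full = 2(0.438)/(1 + 0.438) = 0.6092
n = r_tgt(1 − r_full) / [r_full(1 − r_tgt)] = 0.858 × 0.3908 / (0.6092 × 0.142) ≈ 3.8761
Items = 3.8761 × 20 ≈ 77.52 → 78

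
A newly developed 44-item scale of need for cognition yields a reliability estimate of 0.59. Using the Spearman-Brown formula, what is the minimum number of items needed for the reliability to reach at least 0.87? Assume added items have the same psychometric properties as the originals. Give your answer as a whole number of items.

205

Spearman-Brown solved for the length factor n:
n = r*(1 − r) / [ r (1 − r*) ]
n = 0.87 × (1 − 0.59) / [ 0.59 × (1 − 0.87) ]
  = 0.3567 / 0.0767 = 4.6506
So the test needs 4.6506 × 44 ≈ 204.63 items; rounding up, 205.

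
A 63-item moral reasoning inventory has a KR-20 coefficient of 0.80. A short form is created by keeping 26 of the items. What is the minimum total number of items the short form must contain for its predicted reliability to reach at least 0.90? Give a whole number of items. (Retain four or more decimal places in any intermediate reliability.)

Short-form reliability: n = 26/63 = 0.4127; r_26 = n·r/(1+(n−1)r) ≈ 0.6228
Then solve for n' with r_old = 0.6228, r_target = 0.90: n' = 0.90(1 − 0.6228)/[0.6228(1 − 0.90)] = 5.4509
Total items = 5.4509 × 26 = 141.72, rounded up to 142.

142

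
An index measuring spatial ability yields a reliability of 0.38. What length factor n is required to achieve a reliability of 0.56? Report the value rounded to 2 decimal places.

Spearman-Brown solved for the length factor n:
n = r_target (1 − r_old) / [ r_old (1 − r_target) ]
n = 0.56(1 − 0.38) / [0.38(1 − 0.56)]
  = 0.3472 / 0.1672 = 2.0766

2.08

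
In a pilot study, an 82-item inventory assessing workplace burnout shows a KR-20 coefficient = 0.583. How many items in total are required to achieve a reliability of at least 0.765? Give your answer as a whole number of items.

n = 0.765(1 − 0.583) / [0.583(1 − 0.765)]
  = 0.319005 / 0.137005 = 2.3284
2.3284 × 82 = 190.93 → 191 items

191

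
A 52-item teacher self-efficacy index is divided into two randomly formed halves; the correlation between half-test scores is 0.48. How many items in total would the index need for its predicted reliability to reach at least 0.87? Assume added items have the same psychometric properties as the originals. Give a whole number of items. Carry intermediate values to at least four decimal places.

189

Corrected full-test reliability: r_full = 2 × 0.48 / (1 + 0.48) ≈ 0.6486
n = r_tgt(1 − r_full) / [r_full(1 − r_tgt)] = 0.87 × 0.3514 / (0.6486 × 0.13) ≈ 3.6258
Items = 3.6258 × 52 ≈ 188.54 → 189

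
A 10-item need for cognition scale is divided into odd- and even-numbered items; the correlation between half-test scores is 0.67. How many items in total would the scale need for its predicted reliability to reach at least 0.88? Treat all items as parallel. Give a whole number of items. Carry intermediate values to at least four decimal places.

19

r_full = 2(0.67)/(1 + 0.67) = 0.8024
n = r_tgt(1 − r_full) / [r_full(1 − r_tgt)] = 0.88 × 0.1976 / (0.8024 × 0.12) ≈ 1.8059
Required items = 1.8059 × 10 = 18.06, so 19 items.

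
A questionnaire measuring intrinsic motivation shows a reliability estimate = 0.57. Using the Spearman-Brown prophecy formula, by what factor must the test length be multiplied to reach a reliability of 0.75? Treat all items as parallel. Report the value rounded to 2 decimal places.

Invert Spearman-Brown to solve for n:
n = r*(1 − r) / [ r (1 − r*) ]
n = 0.75(1 − 0.57) / [0.57(1 − 0.75)]
n = 0.3225 / 0.1425 ≈ 2.2632

2.26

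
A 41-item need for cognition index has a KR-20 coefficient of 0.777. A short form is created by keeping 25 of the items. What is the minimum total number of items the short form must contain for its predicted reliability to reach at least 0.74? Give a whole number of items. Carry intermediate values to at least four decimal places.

Short-form reliability: n = 25/41 = 0.6098; r_25 = n·r/(1+(n−1)r) ≈ 0.6800
Length factor from the short form to reach 0.74: n' = 0.74(1 − 0.6800) / [0.6800(1 − 0.74)] ≈ 1.3394
Items = 1.3394 × 25 ≈ 33.48 → 34

34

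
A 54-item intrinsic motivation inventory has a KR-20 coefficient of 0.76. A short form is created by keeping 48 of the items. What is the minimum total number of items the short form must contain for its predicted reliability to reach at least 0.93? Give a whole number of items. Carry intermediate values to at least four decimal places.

227

Short-form reliability: n = 48/54 = 0.8889; r_48 = n·r/(1+(n−1)r) ≈ 0.7379
Then solve for n' with r_old = 0.7379, r_target = 0.93: n' = 0.93(1 − 0.7379)/[0.7379(1 − 0.93)] = 4.7190
Items = 4.7190 × 48 ≈ 226.51 → 227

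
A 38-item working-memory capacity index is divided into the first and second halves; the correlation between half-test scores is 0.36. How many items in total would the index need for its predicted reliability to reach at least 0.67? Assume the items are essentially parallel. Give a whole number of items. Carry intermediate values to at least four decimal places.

Corrected full-test reliability: r_full = 2 × 0.36 / (1 + 0.36) ≈ 0.5294
Solve Spearman-Brown for n: n = 0.67(1 − 0.5294) / [0.5294(1 − 0.67)] = 1.8048
Items = 1.8048 × 38 ≈ 68.58 → 69

69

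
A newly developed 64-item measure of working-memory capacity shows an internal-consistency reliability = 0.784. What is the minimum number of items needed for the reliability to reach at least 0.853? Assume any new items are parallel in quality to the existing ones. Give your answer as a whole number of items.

103

Rearranging the Spearman-Brown formula for n,
n = r_target (1 − r_old) / [ r_old (1 − r_target) ]
n = 0.853 × (1 − 0.784) / [ 0.784 × (1 − 0.853) ]
n = 0.184248 / 0.115248 ≈ 1.5987
1.5987 × 64 = 102.32 → 103 items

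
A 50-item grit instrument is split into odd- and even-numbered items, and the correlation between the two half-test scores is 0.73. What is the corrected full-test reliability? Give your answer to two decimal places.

0.84

r_full = 2(0.73) / (1 + 0.73)
r_full = 1.4600 / 1.7300 ≈ 0.8439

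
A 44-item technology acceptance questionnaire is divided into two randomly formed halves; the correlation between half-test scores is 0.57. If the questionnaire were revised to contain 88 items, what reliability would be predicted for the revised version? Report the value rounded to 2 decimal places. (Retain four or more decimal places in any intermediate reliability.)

0.84

Full-test reliability from the split-half r: r_full = 2(0.57)/(1 + 0.57) = 0.7261
Then adjust to 88 items: n = 88/44 = 2.0000
r_new = n·r_full / (1 + (n − 1)·r_full) = 1.4522 / 1.7261 ≈ 0.8413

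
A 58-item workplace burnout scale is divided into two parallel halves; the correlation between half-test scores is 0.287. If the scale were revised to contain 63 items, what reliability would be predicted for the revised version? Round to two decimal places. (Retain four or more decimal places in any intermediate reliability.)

0.47

First correct the split-half correlation to full-test reliability: r_full = 2 × 0.287 / (1 + 0.287) ≈ 0.4460
Then adjust to 63 items: n = 63/58 = 1.0862
r_new = n·r_full / (1 + (n − 1)·r_full) = 0.4844 / 1.0384 ≈ 0.4665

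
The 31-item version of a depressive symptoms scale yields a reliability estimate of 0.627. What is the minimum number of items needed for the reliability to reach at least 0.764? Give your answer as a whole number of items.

n = [0.764 × 0.373] / [0.627 × 0.236]
  = 0.284972 / 0.147972 = 1.9259
1.9259 × 31 = 59.70 → 60 items

60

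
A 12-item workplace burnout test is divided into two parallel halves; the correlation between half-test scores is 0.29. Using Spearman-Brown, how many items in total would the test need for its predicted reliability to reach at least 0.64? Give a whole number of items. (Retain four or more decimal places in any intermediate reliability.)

Corrected full-test reliability: r_full = 2 × 0.29 / (1 + 0.29) ≈ 0.4496
Solve Spearman-Brown for n: n = 0.64(1 − 0.4496) / [0.4496(1 − 0.64)] = 2.1764
Required items = 2.1764 × 12 = 26.12, so 27 items.

27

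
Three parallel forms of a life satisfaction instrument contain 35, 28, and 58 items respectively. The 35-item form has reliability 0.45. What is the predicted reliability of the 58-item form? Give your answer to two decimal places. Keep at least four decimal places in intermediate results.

0.58

Only the ratio of lengths matters: n = 58/35 = 1.6571
r_{58} = n·r / (1 + (n − 1)·r) = 0.7457 / 1.2957 ≈ 0.5755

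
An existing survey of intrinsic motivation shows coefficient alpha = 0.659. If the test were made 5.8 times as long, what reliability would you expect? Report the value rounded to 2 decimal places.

Spearman-Brown: r_new = n·r / (1 + (n − 1)·r)
r_new = (5.8 × 0.659) / (1 + (5.8 − 1) × 0.659)
r_new = 3.8222 / 4.1632 ≈ 0.9181

0.92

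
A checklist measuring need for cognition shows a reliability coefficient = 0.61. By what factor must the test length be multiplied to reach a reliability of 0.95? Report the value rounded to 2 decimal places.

n = 0.95 × (1 − 0.61) / [ 0.61 × (1 − 0.95) ]
  = 0.3705 / 0.0305 = 12.1475

12.15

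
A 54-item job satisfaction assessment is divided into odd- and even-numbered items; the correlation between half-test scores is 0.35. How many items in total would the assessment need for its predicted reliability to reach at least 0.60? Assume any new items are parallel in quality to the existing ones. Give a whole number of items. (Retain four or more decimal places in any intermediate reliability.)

r_full = 2(0.35)/(1 + 0.35) = 0.5185
n = r_tgt(1 − r_full) / [r_full(1 − r_tgt)] = 0.60 × 0.4815 / (0.5185 × 0.40) ≈ 1.3930
Required items = 1.3930 × 54 = 75.22, so 76 items.

76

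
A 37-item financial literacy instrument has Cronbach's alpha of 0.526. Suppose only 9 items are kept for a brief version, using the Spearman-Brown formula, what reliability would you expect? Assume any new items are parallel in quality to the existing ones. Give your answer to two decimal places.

n = 9/37 = 0.2432
r_new = (0.2432 × 0.526) / (1 + (0.2432 − 1) × 0.526)
r_new = 0.1279 / 0.6019 ≈ 0.2125

0.21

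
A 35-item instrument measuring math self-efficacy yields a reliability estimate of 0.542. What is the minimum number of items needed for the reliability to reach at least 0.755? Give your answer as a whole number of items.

92

Invert Spearman-Brown to solve for n:
n = r*(1 − r) / [ r (1 − r*) ]
n = [0.755 × 0.458] / [0.542 × 0.245]
n = 0.345790 / 0.132790 ≈ 2.6040
Items needed = n × 35 = 2.6040 × 35 ≈ 91.14 → round up to 92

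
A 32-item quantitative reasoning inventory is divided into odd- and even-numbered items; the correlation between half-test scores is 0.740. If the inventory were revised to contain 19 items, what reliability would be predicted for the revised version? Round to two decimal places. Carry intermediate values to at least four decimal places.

0.77

Spearman-Brown correction (n = 2): r_full = 2·0.740/(1 + 0.740) = 0.8506
Then adjust to 19 items: n = 19/32 = 0.5938
r_new = n·r_full / (1 + (n − 1)·r_full) = 0.5051 / 0.6545 ≈ 0.7717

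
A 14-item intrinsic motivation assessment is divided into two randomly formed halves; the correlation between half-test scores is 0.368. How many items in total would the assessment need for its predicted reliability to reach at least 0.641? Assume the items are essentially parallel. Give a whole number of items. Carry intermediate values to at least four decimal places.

22

Corrected full-test reliability: r_full = 2 × 0.368 / (1 + 0.368) ≈ 0.5380
Solve Spearman-Brown for n: n = 0.641(1 − 0.5380) / [0.5380(1 − 0.641)] = 1.5333
Required items = 1.5333 × 14 = 21.47, so 22 items.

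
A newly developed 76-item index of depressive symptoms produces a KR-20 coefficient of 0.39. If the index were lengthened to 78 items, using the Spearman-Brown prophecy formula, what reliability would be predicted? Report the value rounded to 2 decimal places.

0.40

The new length is 78/76 = 1.0263 times the old.
By Spearman-Brown, r_new = n r / (1 + (n − 1) r).
r_new = 1.0263·0.39 / [1 + (1.0263 − 1)·0.39]
r_new = 0.4003 / 1.0103 ≈ 0.3962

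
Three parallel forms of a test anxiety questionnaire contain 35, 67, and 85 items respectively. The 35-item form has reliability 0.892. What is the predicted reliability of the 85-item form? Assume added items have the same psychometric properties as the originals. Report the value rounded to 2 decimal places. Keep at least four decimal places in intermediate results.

0.95

The 67-item form is not needed; work directly from the 35-item form with n = 85/35 = 2.4286.
r_{85} = n·r / (1 + (n − 1)·r) = 2.1663 / 2.2743 ≈ 0.9525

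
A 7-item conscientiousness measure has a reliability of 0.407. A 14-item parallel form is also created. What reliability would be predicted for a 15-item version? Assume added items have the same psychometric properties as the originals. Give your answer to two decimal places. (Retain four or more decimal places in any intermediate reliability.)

0.60

The 14-item form is not needed; work directly from the 7-item form with n = 15/7 = 2.1429.
r_{15} = n·r / (1 + (n − 1)·r) = 0.8722 / 1.4652 ≈ 0.5953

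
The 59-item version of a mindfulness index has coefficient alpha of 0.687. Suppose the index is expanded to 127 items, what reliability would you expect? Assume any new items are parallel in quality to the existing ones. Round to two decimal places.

0.83

Length ratio n = 127/59 = 2.1525
r_new = (2.1525 × 0.687) / (1 + (2.1525 − 1) × 0.687)
r_new = 1.4788 / 1.7918 ≈ 0.8253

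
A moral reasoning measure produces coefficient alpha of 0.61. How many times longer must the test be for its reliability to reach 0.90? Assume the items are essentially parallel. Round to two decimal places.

n = 0.90(1 − 0.61) / [0.61(1 − 0.90)]
  = 0.3510 / 0.0610 = 5.7541

5.75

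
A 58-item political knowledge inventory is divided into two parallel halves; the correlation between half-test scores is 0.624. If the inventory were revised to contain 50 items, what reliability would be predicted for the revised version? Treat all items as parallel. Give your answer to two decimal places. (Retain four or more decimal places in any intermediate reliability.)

Spearman-Brown correction (n = 2): r_full = 2·0.624/(1 + 0.624) = 0.7685
Then adjust to 50 items: n = 50/58 = 0.8621
r_new = n·r_full / (1 + (n − 1)·r_full) = 0.6625 / 0.8940 ≈ 0.7411

0.74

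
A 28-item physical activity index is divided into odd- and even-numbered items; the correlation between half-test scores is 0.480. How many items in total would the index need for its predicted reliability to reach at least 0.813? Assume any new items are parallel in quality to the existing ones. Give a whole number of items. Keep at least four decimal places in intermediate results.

66

r_full = 2(0.480)/(1 + 0.480) = 0.6486
n = r_tgt(1 − r_full) / [r_full(1 − r_tgt)] = 0.813 × 0.3514 / (0.6486 × 0.187) ≈ 2.3554
Items = 2.3554 × 28 ≈ 65.95 → 66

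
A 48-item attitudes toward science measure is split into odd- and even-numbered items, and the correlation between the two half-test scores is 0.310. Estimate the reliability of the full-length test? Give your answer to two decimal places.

The full test is twice the length of either half (n = 2).
r_full = 2r_hh / (1 + r_hh) = 2 × 0.310 / (1 + 0.310)
r_full = 0.6200 / 1.3100 ≈ 0.4733

0.47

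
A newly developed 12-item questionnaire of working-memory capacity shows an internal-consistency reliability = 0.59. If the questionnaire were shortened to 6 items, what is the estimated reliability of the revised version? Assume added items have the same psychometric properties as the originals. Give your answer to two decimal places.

0.42

The new length is 6/12 = 0.5 times the old.
By Spearman-Brown, r_new = n r / (1 + (n − 1) r).
r_new = 0.5·0.59 / [1 + (0.5 − 1)·0.59]
     = 0.2950 / 0.7050 = 0.4184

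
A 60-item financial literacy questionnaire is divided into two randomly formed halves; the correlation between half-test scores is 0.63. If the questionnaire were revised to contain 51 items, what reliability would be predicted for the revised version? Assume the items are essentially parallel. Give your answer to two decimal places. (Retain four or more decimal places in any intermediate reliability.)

0.74

Full-test reliability from the split-half r: r_full = 2(0.63)/(1 + 0.63) = 0.7730
Then adjust to 51 items: n = 51/60 = 0.8500
r_new = n·r_full / (1 + (n − 1)·r_full) = 0.6571 / 0.8841 ≈ 0.7432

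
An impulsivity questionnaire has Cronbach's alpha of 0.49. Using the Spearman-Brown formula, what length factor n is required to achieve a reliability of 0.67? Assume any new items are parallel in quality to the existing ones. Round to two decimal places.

2.11

Rearranging the Spearman-Brown formula for n,
n = r*(1 − r) / [ r (1 − r*) ]
n = [0.67 × 0.51] / [0.49 × 0.33]
  = 0.3417 / 0.1617 = 2.1132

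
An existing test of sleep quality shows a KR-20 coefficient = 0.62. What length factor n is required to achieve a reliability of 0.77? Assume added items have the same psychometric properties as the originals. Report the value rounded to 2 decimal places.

n = 0.77(1 − 0.62) / [0.62(1 − 0.77)]
  = 0.2926 / 0.1426 = 2.0519

2.05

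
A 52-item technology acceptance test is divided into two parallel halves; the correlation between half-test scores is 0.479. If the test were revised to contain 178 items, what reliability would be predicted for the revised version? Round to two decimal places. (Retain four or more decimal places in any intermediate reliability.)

0.86

Spearman-Brown correction (n = 2): r_full = 2·0.479/(1 + 0.479) = 0.6477
Then adjust to 178 items: n = 178/52 = 3.4231
r_new = n·r_full / (1 + (n − 1)·r_full) = 2.2171 / 2.5694 ≈ 0.8629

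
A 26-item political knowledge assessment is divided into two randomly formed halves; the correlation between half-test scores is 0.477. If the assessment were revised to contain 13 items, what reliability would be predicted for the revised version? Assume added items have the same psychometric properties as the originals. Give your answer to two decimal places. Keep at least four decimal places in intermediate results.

First correct the split-half correlation to full-test reliability: r_full = 2 × 0.477 / (1 + 0.477) ≈ 0.6459
Then adjust to 13 items: n = 13/26 = 0.5000
r_new = n·r_full / (1 + (n − 1)·r_full) = 0.3230 / 0.6770 ≈ 0.4771

0.48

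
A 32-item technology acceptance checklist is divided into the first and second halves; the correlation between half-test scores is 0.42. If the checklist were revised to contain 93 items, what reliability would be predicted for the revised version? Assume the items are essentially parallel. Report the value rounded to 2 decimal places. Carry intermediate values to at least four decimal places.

0.81

First correct the split-half correlation to full-test reliability: r_full = 2 × 0.42 / (1 + 0.42) ≈ 0.5915
Then adjust to 93 items: n = 93/32 = 2.9062
r_new = n·r_full / (1 + (n − 1)·r_full) = 1.7190 / 2.1275 ≈ 0.8080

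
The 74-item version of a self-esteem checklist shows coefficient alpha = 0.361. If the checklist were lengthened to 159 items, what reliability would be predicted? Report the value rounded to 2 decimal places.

Length ratio n = 159/74 = 2.1486
By Spearman-Brown, r_new = n r / (1 + (n − 1) r).
r_new = 2.1486·0.361 / [1 + (2.1486 − 1)·0.361]
r_new = 0.7756 / 1.4146 ≈ 0.5483

0.55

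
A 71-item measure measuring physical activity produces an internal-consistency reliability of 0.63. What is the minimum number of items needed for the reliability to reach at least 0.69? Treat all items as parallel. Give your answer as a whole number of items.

93

Rearranging the Spearman-Brown formula for n,
n = r_target (1 − r_old) / [ r_old (1 − r_target) ]
n = 0.69(1 − 0.63) / [0.63(1 − 0.69)]
n = 0.2553 / 0.1953 ≈ 1.3072
1.3072 × 71 = 92.81 → 93 items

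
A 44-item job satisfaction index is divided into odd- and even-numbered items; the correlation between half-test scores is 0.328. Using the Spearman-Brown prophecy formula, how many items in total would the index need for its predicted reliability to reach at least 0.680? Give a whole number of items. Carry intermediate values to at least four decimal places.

96

Corrected full-test reliability: r_full = 2 × 0.328 / (1 + 0.328) ≈ 0.4940
Solve Spearman-Brown for n: n = 0.680(1 − 0.4940) / [0.4940(1 − 0.680)] = 2.1766
Items = 2.1766 × 44 ≈ 95.77 → 96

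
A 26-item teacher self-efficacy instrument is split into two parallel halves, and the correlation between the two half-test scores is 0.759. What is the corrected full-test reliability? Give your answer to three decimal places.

r_full = 2r_hh / (1 + r_hh) = 2 × 0.759 / (1 + 0.759)
       = 1.5180 / 1.7590 = 0.8630

0.863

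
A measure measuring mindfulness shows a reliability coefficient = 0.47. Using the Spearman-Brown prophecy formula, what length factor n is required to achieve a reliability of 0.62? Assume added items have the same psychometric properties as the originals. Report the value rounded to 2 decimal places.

Rearranging the Spearman-Brown formula for n,
n = r*(1 − r) / [ r (1 − r*) ]
n = 0.62 × (1 − 0.47) / [ 0.47 × (1 − 0.62) ]
n = 0.3286 / 0.1786 ≈ 1.8399

1.84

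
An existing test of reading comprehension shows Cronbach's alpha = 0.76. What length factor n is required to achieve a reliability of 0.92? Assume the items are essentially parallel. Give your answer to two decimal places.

n = 0.92 × (1 − 0.76) / [ 0.76 × (1 − 0.92) ]
n = 0.2208 / 0.0608 ≈ 3.6316

3.63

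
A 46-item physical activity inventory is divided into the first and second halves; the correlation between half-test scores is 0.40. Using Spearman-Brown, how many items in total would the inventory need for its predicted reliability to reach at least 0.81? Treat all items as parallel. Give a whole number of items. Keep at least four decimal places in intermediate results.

Corrected full-test reliability: r_full = 2 × 0.40 / (1 + 0.40) ≈ 0.5714
Solve Spearman-Brown for n: n = 0.81(1 − 0.5714) / [0.5714(1 − 0.81)] = 3.1977
Items = 3.1977 × 46 ≈ 147.09 → 148

148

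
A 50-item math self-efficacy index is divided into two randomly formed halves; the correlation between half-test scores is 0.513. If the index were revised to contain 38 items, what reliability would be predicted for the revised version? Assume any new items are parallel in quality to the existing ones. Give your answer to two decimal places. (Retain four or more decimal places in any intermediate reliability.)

0.62

Full-test reliability from the split-half r: r_full = 2(0.513)/(1 + 0.513) = 0.6781
Then adjust to 38 items: n = 38/50 = 0.7600
r_new = n·r_full / (1 + (n − 1)·r_full) = 0.5154 / 0.8373 ≈ 0.6155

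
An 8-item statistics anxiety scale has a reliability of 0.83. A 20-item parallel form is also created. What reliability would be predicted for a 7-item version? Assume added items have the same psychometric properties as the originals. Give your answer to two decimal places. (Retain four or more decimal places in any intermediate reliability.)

0.81

The 20-item form is not needed; work directly from the 8-item form with n = 7/8 = 0.8750.
r_{7} = n·r / (1 + (n − 1)·r) = 0.7262 / 0.8962 ≈ 0.8103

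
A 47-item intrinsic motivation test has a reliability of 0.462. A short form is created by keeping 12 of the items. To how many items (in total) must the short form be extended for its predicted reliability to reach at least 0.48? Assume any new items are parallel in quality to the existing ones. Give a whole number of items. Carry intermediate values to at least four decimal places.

51

First, r for the 12-item form: n = 12/47 = 0.2553, so r_12 = 0.2553·0.462/(1 + (0.2553 − 1)·0.462) = 0.1798
Then solve for n' with r_old = 0.1798, r_target = 0.48: n' = 0.48(1 − 0.1798)/[0.1798(1 − 0.48)] = 4.2108
Total items = 4.2108 × 12 = 50.53, rounded up to 51.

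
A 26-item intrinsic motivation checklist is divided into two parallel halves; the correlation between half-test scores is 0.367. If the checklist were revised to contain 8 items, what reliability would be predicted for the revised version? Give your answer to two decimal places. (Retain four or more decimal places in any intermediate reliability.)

0.26

Full-test reliability from the split-half r: r_full = 2(0.367)/(1 + 0.367) = 0.5369
Then adjust to 8 items: n = 8/26 = 0.3077
r_new = n·r_full / (1 + (n − 1)·r_full) = 0.1652 / 0.6283 ≈ 0.2629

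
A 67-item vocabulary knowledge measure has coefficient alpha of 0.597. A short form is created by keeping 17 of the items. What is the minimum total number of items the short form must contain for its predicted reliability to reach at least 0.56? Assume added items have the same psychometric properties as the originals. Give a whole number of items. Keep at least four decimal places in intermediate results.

Short-form reliability: n = 17/67 = 0.2537; r_17 = n·r/(1+(n−1)r) ≈ 0.2732
Then solve for n' with r_old = 0.2732, r_target = 0.56: n' = 0.56(1 − 0.2732)/[0.2732(1 − 0.56)] = 3.3859
Items = 3.3859 × 17 ≈ 57.56 → 58

58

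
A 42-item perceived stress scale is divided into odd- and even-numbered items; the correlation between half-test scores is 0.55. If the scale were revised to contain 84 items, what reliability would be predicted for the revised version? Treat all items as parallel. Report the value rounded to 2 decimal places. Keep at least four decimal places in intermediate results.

Full-test reliability from the split-half r: r_full = 2(0.55)/(1 + 0.55) = 0.7097
Then adjust to 84 items: n = 84/42 = 2.0000
r_new = n·r_full / (1 + (n − 1)·r_full) = 1.4194 / 1.7097 ≈ 0.8302

0.83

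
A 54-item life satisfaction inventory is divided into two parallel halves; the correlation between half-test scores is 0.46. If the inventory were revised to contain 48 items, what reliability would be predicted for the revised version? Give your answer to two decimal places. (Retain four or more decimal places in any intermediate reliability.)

First correct the split-half correlation to full-test reliability: r_full = 2 × 0.46 / (1 + 0.46) ≈ 0.6301
Length factor from 54 to 48 items: n = 48/54 = 0.8889
r_new = n·r_full / (1 + (n − 1)·r_full) = 0.5601 / 0.9300 ≈ 0.6023

0.60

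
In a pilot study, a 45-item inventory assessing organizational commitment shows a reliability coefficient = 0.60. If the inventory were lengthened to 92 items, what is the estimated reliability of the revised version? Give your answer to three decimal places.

n = 92/45 = 2.0444
r_new = (2.0444 × 0.60) / (1 + (2.0444 − 1) × 0.60)
     = 1.2266 / 1.6266 = 0.7541

0.754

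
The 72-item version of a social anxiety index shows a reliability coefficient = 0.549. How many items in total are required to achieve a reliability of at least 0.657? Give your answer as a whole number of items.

114

Spearman-Brown solved for the length factor n:
n = r*(1 − r) / [ r (1 − r*) ]
n = 0.657 × (1 − 0.549) / [ 0.549 × (1 − 0.657) ]
n = 0.296307 / 0.188307 ≈ 1.5735
Items needed = n × 72 = 1.5735 × 72 ≈ 113.29 → round up to 114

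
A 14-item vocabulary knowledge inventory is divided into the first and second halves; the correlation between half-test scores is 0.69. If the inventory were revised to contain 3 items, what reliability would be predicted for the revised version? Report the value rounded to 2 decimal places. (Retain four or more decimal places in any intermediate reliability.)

0.49

Full-test reliability from the split-half r: r_full = 2(0.69)/(1 + 0.69) = 0.8166
Then adjust to 3 items: n = 3/14 = 0.2143
r_new = n·r_full / (1 + (n − 1)·r_full) = 0.1750 / 0.3584 ≈ 0.4883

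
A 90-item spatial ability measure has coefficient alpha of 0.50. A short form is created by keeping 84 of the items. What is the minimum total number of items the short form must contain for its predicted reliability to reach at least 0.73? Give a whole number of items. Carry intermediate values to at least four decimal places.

244

Short-form reliability: n = 84/90 = 0.9333; r_84 = n·r/(1+(n−1)r) ≈ 0.4827
Then solve for n' with r_old = 0.4827, r_target = 0.73: n' = 0.73(1 − 0.4827)/[0.4827(1 − 0.73)] = 2.8975
Items = 2.8975 × 84 ≈ 243.39 → 244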